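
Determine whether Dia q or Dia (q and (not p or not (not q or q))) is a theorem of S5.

Invalid (countermodel exists)

Tableau for the negation not (Dia q or Dia (q and (not p or not (not q or q)))):
1. not (Dia q or Dia (q and (not p or not (not q or q)))), 0
2. not Dia q, 0   [neg-or-rule on 1]
3. not Dia (q and (not p or not (not q or q))), 0   [neg-or-rule on 1]
4. not q, 0   [neg-Dia-rule on 2 via 0R0]
5. not (q and (not p or not (not q or q))), 0   [neg-Dia-rule on 3 via 0R0]
6. not (not p or not (not q or q)), 0   [neg-and-rule on 5 (branches; this branch)]
7. p, 0   [neg-or-rule on 6]
8. not q or q, 0   [neg-or-rule on 6]
Accessibility: 0R0
The negation has an open branch (countermodel exists).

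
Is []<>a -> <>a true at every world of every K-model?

Tableau for the negation ~([]<>a -> <>a):
1. ~([]<>a -> <>a), w0
2. []<>a, w0
3. ~<>a, w0
The negation has an open branch (countermodel exists).

No, not valid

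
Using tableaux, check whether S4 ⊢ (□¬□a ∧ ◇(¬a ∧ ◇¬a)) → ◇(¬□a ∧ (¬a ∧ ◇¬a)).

Tableau for the negation ¬((□¬□a ∧ ◇(¬a ∧ ◇¬a)) → ◇(¬□a ∧ (¬a ∧ ◇¬a))):
1. ¬((□¬□a ∧ ◇(¬a ∧ ◇¬a)) → ◇(¬□a ∧ (¬a ∧ ◇¬a))), w0
2. □¬□a ∧ ◇(¬a ∧ ◇¬a), w0
3. ¬◇(¬□a ∧ (¬a ∧ ◇¬a)), w0
4. □¬□a, w0
5. ◇(¬a ∧ ◇¬a), w0
6. ¬(¬□a ∧ (¬a ∧ ◇¬a)), w0
7. ¬□a, w0
8. ¬(¬a ∧ ◇¬a), w0
9. a, w0
10. ¬a ∧ ◇¬a, w1
11. ¬a, w1
12. ◇¬a, w1
13. ¬(¬□a ∧ (¬a ∧ ◇¬a)), w1
14. ¬□a, w1
15. ¬(¬a ∧ ◇¬a), w1
16. ¬◇¬a, w1
17. a, w1
Accessibility: w0Rw0, w0Rw1, w1Rw1
Branch closes: a and ¬a both at w1.
Every branch of the negation's tableau closes; the branch above is one of them.

Yes, valid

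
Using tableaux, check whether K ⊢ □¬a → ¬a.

Not valid

Tableau for the negation ¬(□¬a → ¬a):
1. ¬(□¬a → ¬a), 0
2. □¬a, 0   [¬→-rule on 1]
3. a, 0   [¬→-rule on 1]
The negation has an open branch (countermodel exists).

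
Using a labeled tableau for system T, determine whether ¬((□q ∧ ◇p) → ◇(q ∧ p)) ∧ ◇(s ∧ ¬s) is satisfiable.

No, unsatisfiable

1. ¬((□q ∧ ◇p) → ◇(q ∧ p)) ∧ ◇(s ∧ ¬s), 0
2. ¬((□q ∧ ◇p) → ◇(q ∧ p)), 0
3. ◇(s ∧ ¬s), 0
4. □q ∧ ◇p, 0
5. ¬◇(q ∧ p), 0
6. □q, 0
7. ◇p, 0
8. ¬(q ∧ p), 0
9. q, 0
10. ¬p, 0
11. s ∧ ¬s, 1
12. s, 1
13. ¬s, 1
Accessibility: 0R0, 0R1, 1R1
Branch closes: s and ¬s both at 1.
All branches of the tableau close; one closing branch shown above.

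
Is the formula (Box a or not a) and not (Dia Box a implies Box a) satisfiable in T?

1. (Box a or not a) and not (Dia Box a implies Box a), u
2. Box a or not a, u   [and-rule on 1]
3. not (Dia Box a implies Box a), u   [and-rule on 1]
4. Dia Box a, u   [neg-implies-rule on 3]
5. not Box a, u   [neg-implies-rule on 3]
6. not a, u   [or-rule on 2 (branches; this branch)]
7. Box a, v   [Dia-rule on 4: fresh world v, uRv]
8. a, v   [Box-rule on 7 via vRv]
9. not a, w   [neg-Box-rule on 5: fresh world w, uRw]
Accessibility: uRu, uRv, uRw, vRv, wRw

Satisfiable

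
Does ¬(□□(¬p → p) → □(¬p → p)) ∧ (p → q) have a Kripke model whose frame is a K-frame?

Satisfiable

1. ¬(□□(¬p → p) → □(¬p → p)) ∧ (p → q), w0
2. ¬(□□(¬p → p) → □(¬p → p)), w0
3. p → q, w0
4. □□(¬p → p), w0
5. ¬□(¬p → p), w0
6. q, w0
7. ¬(¬p → p), w1
8. ¬p, w1
9. □(¬p → p), w1
Accessibility: w0Rw1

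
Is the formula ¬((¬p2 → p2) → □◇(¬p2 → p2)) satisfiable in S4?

1. ¬((¬p2 → p2) → □◇(¬p2 → p2)), w0
2. ¬p2 → p2, w0
3. ¬□◇(¬p2 → p2), w0
4. p2, w0
5. ¬◇(¬p2 → p2), w1
6. ¬(¬p2 → p2), w1
7. ¬p2, w1
Accessibility: w0Rw0, w0Rw1, w1Rw1

Yes, satisfiable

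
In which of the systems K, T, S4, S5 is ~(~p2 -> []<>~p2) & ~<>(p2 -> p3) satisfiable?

T-tableau for the formula:
1. ~(~p2 -> []<>~p2) & ~<>(p2 -> p3), w0
2. ~(~p2 -> []<>~p2), w0   [&-rule on 1]
3. ~<>(p2 -> p3), w0   [&-rule on 1]
4. ~p2, w0   [~->-rule on 2]
5. ~[]<>~p2, w0   [~->-rule on 2]
6. ~(p2 -> p3), w0   [~<>-rule on 3 via w0Rw0]
7. p2, w0   [~->-rule on 6]
8. ~p3, w0   [~->-rule on 6]
Accessibility: w0Rw0
Branch closes: p2 and ~p2 both at w0.
Every branch closes (one shown): unsatisfiable in T, hence also in S4, S5 (every S4/S5-frame is a T-frame).
K-tableau for the formula:
1. ~(~p2 -> []<>~p2) & ~<>(p2 -> p3), w0
2. ~(~p2 -> []<>~p2), w0   [&-rule on 1]
3. ~<>(p2 -> p3), w0   [&-rule on 1]
4. ~p2, w0   [~->-rule on 2]
5. ~[]<>~p2, w0   [~->-rule on 2]
6. ~<>~p2, w1   [~[]-rule on 5: fresh world w1, w0Rw1]
7. ~(p2 -> p3), w1   [~<>-rule on 3 via w0Rw1]
8. p2, w1   [~->-rule on 7]
9. ~p3, w1   [~->-rule on 7]
Accessibility: w0Rw1
Complete open branch: satisfiable in K.

K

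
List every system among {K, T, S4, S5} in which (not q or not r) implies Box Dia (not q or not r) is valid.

S4-tableau for the negation not ((not q or not r) implies Box Dia (not q or not r)):
1. not ((not q or not r) implies Box Dia (not q or not r)), u
2. not q or not r, u
3. not Box Dia (not q or not r), u
4. not r, u
5. not Dia (not q or not r), v
6. not (not q or not r), v
7. q, v
8. r, v
Accessibility: uRu, uRv, vRv
Complete open branch: countermodel on an S4-frame, so not valid in S4, nor in K, T (the same frame is also a K-frame and a T-frame).
S5-tableau for the negation not ((not q or not r) implies Box Dia (not q or not r)):
1. not ((not q or not r) implies Box Dia (not q or not r)), u
2. not q or not r, u
3. not Box Dia (not q or not r), u
4. not r, u
5. not Dia (not q or not r), v
6. not (not q or not r), u
7. q, u
8. r, u
Accessibility: uRu, uRv, vRu, vRv
Branch closes: r and not r both at u.
Every branch closes (one shown): valid in S5.

S5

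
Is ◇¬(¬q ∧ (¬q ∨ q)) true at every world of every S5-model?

Invalid (countermodel exists)

Tableau for the negation ¬◇¬(¬q ∧ (¬q ∨ q)):
1. ¬◇¬(¬q ∧ (¬q ∨ q)), 0
2. ¬q ∧ (¬q ∨ q), 0
3. ¬q, 0
4. ¬q ∨ q, 0
Accessibility: 0R0
The negation has an open branch (countermodel exists).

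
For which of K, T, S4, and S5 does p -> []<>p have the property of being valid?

S5-tableau for the negation ~(p -> []<>p):
1. ~(p -> []<>p), u
2. p, u
3. ~[]<>p, u
4. ~<>p, v
5. ~p, u
Accessibility: uRu, uRv, vRu, vRv
Branch closes: p and ~p both at u.
Every branch closes (one shown): valid in S5.
S4-tableau for the negation ~(p -> []<>p):
1. ~(p -> []<>p), u
2. p, u
3. ~[]<>p, u
4. ~<>p, v
5. ~p, v
Accessibility: uRu, uRv, vRv
Complete open branch: countermodel on an S4-frame, so not valid in S4, nor in K, T (the same frame is also a K-frame and a T-frame).

S5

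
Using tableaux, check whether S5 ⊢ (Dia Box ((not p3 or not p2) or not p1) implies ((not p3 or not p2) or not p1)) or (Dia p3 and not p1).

Tableau for the negation not ((Dia Box ((not p3 or not p2) or not p1) implies ((not p3 or not p2) or not p1)) or (Dia p3 and not p1)):
1. not ((Dia Box ((not p3 or not p2) or not p1) implies ((not p3 or not p2) or not p1)) or (Dia p3 and not p1)), 0
2. not (Dia Box ((not p3 or not p2) or not p1) implies ((not p3 or not p2) or not p1)), 0
3. not (Dia p3 and not p1), 0
4. Dia Box ((not p3 or not p2) or not p1), 0
5. not ((not p3 or not p2) or not p1), 0
6. not (not p3 or not p2), 0
7. p1, 0
8. p3, 0
9. p2, 0
10. Box ((not p3 or not p2) or not p1), 1
11. (not p3 or not p2) or not p1, 0
12. (not p3 or not p2) or not p1, 1
13. not p3 or not p2, 0
14. not p1, 1
15. not p2, 0
Accessibility: 0R0, 0R1, 1R0, 1R1
Branch closes: p2 and not p2 both at 0.
Every branch of the negation's tableau closes; the branch above is one of them.

Yes, valid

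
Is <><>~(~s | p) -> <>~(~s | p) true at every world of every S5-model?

Tableau for the negation ~(<><>~(~s | p) -> <>~(~s | p)):
1. ~(<><>~(~s | p) -> <>~(~s | p)), w0
2. <><>~(~s | p), w0
3. ~<>~(~s | p), w0
4. ~s | p, w0
5. p, w0
6. <>~(~s | p), w1
7. ~s | p, w1
8. p, w1
9. ~(~s | p), w2
10. s, w2
11. ~p, w2
12. ~s | p, w2
13. p, w2
Accessibility: w0Rw0, w0Rw1, w0Rw2, w1Rw0, w1Rw1, w1Rw2, w2Rw0, w2Rw1, w2Rw2
Branch closes: p and ~p both at w2.
All branches of the negation close; one closing branch shown above.

Valid in S5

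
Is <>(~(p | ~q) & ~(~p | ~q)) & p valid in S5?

Tableau for the negation ~(<>(~(p | ~q) & ~(~p | ~q)) & p):
1. ~(<>(~(p | ~q) & ~(~p | ~q)) & p), 0
2. ~p, 0
Accessibility: 0R0
The negation has an open branch (countermodel exists).

Invalid (countermodel exists)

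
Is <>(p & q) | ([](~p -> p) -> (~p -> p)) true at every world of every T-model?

Valid in T

Tableau for the negation ~(<>(p & q) | ([](~p -> p) -> (~p -> p))):
1. ~(<>(p & q) | ([](~p -> p) -> (~p -> p))), u
2. ~<>(p & q), u
3. ~([](~p -> p) -> (~p -> p)), u
4. [](~p -> p), u
5. ~(~p -> p), u
6. ~p, u
7. ~(p & q), u
8. ~p -> p, u
9. ~q, u
10. p, u
Accessibility: uRu
Branch closes: p and ~p both at u.
All branches of the negation close; one closing branch shown above.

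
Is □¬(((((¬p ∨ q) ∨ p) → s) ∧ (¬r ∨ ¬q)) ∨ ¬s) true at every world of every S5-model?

Not valid

Tableau for the negation ¬□¬(((((¬p ∨ q) ∨ p) → s) ∧ (¬r ∨ ¬q)) ∨ ¬s):
1. ¬□¬(((((¬p ∨ q) ∨ p) → s) ∧ (¬r ∨ ¬q)) ∨ ¬s), 0
2. ((((¬p ∨ q) ∨ p) → s) ∧ (¬r ∨ ¬q)) ∨ ¬s, 1
3. ¬s, 1
Accessibility: 0R0, 0R1, 1R0, 1R1
The negation has an open branch (countermodel exists).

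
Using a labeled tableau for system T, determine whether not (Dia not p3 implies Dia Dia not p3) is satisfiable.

Unsatisfiable

1. not (Dia not p3 implies Dia Dia not p3), 0
2. Dia not p3, 0
3. not Dia Dia not p3, 0
4. not Dia not p3, 0
5. p3, 0
6. not p3, 1
7. not Dia not p3, 1
8. p3, 1
Accessibility: 0R0, 0R1, 1R1
Branch closes: p3 and not p3 both at 1.
All branches of the tableau close; one closing branch shown above.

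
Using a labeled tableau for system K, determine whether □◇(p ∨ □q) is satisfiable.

1. □◇(p ∨ □q), 0

Satisfiable (open branch found)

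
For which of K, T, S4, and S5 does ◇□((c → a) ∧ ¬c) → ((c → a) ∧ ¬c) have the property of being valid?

S5

S4-tableau for the negation ¬(◇□((c → a) ∧ ¬c) → ((c → a) ∧ ¬c)):
1. ¬(◇□((c → a) ∧ ¬c) → ((c → a) ∧ ¬c)), w0
2. ◇□((c → a) ∧ ¬c), w0   [¬→-rule on 1]
3. ¬((c → a) ∧ ¬c), w0   [¬→-rule on 1]
4. c, w0   [¬∧-rule on 3 (branches; this branch)]
5. □((c → a) ∧ ¬c), w1   [◇-rule on 2: fresh world w1, w0Rw1]
6. (c → a) ∧ ¬c, w1   [□-rule on 5 via w1Rw1]
7. c → a, w1   [∧-rule on 6]
8. ¬c, w1   [∧-rule on 6]
9. a, w1   [→-rule on 7 (branches; this branch)]
Accessibility: w0Rw0, w0Rw1, w1Rw1
Complete open branch: countermodel on an S4-frame, so not valid in S4, nor in K, T (the same frame is also a K-frame and a T-frame).
S5-tableau for the negation ¬(◇□((c → a) ∧ ¬c) → ((c → a) ∧ ¬c)):
1. ¬(◇□((c → a) ∧ ¬c) → ((c → a) ∧ ¬c)), w0
2. ◇□((c → a) ∧ ¬c), w0   [¬→-rule on 1]
3. ¬((c → a) ∧ ¬c), w0   [¬→-rule on 1]
4. ¬(c → a), w0   [¬∧-rule on 3 (branches; this branch)]
5. c, w0   [¬→-rule on 4]
6. ¬a, w0   [¬→-rule on 4]
7. □((c → a) ∧ ¬c), w1   [◇-rule on 2: fresh world w1, w0Rw1]
8. (c → a) ∧ ¬c, w0   [□-rule on 7 via w1Rw0]
9. c → a, w0   [∧-rule on 8]
10. ¬c, w0   [∧-rule on 8]
Accessibility: w0Rw0, w0Rw1, w1Rw0, w1Rw1
Branch closes: c and ¬c both at w0.
Every branch closes (one shown): valid in S5.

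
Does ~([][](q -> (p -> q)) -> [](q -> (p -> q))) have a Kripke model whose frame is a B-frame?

1. ~([][](q -> (p -> q)) -> [](q -> (p -> q))), w0
2. [][](q -> (p -> q)), w0
3. ~[](q -> (p -> q)), w0
4. [](q -> (p -> q)), w0
5. q -> (p -> q), w0
6. p -> q, w0
7. q, w0
8. ~(q -> (p -> q)), w1
9. q, w1
10. ~(p -> q), w1
11. p, w1
12. ~q, w1
Accessibility: w0Rw0, w0Rw1, w1Rw0, w1Rw1
Branch closes: q and ~q both at w1.
(One branch shown.) All branches close.

Unsatisfiable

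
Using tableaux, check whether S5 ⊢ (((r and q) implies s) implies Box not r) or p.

Tableau for the negation not ((((r and q) implies s) implies Box not r) or p):
1. not ((((r and q) implies s) implies Box not r) or p), u
2. not (((r and q) implies s) implies Box not r), u   [neg-or-rule on 1]
3. not p, u   [neg-or-rule on 1]
4. (r and q) implies s, u   [neg-implies-rule on 2]
5. not Box not r, u   [neg-implies-rule on 2]
6. s, u   [implies-rule on 4 (branches; this branch)]
7. r, v   [neg-Box-rule on 5: fresh world v, uRv]
Accessibility: uRu, uRv, vRu, vRv
The negation has an open branch (countermodel exists).

Invalid (countermodel exists)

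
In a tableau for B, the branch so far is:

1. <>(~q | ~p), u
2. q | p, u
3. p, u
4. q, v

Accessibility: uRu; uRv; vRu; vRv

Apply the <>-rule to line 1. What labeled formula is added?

a fresh world w with uRw, and ~q | ~p at w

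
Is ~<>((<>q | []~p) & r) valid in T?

Tableau for the negation <>((<>q | []~p) & r):
1. <>((<>q | []~p) & r), u
2. (<>q | []~p) & r, v
3. <>q | []~p, v
4. r, v
5. []~p, v
6. ~p, v
Accessibility: uRu, uRv, vRv
The negation has an open branch (countermodel exists).

Invalid (countermodel exists)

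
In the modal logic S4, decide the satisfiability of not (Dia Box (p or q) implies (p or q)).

Yes, satisfiable

1. not (Dia Box (p or q) implies (p or q)), u
2. Dia Box (p or q), u
3. not (p or q), u
4. not p, u
5. not q, u
6. Box (p or q), v
7. p or q, v
8. q, v
Accessibility: uRu, uRv, vRv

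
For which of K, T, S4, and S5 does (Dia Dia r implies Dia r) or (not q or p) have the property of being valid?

S4-tableau for the negation not ((Dia Dia r implies Dia r) or (not q or p)):
1. not ((Dia Dia r implies Dia r) or (not q or p)), w0
2. not (Dia Dia r implies Dia r), w0
3. not (not q or p), w0
4. Dia Dia r, w0
5. not Dia r, w0
6. q, w0
7. not p, w0
8. not r, w0
9. Dia r, w1
10. not r, w1
11. r, w2
12. not r, w2
Accessibility: w0Rw0, w0Rw1, w0Rw2, w1Rw1, w1Rw2, w2Rw2
Branch closes: r and not r both at w2.
Every branch closes (one shown): valid in S4, hence also in S5 (every theorem of S4 is a theorem of S5).
T-tableau for the negation not ((Dia Dia r implies Dia r) or (not q or p)):
1. not ((Dia Dia r implies Dia r) or (not q or p)), w0
2. not (Dia Dia r implies Dia r), w0
3. not (not q or p), w0
4. Dia Dia r, w0
5. not Dia r, w0
6. q, w0
7. not p, w0
8. not r, w0
9. Dia r, w1
10. not r, w1
11. r, w2
Accessibility: w0Rw0, w0Rw1, w1Rw1, w1Rw2, w2Rw2
Complete open branch: countermodel on a T-frame, so not valid in T, nor in K (the same frame is also a K-frame).

S4, S5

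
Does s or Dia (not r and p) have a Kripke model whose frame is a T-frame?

1. s or Dia (not r and p), u
2. Dia (not r and p), u
3. not r and p, v
4. not r, v
5. p, v
Accessibility: uRu, uRv, vRv

Yes, satisfiable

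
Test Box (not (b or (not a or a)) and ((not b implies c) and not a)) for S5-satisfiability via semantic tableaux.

1. Box (not (b or (not a or a)) and ((not b implies c) and not a)), w0
2. not (b or (not a or a)) and ((not b implies c) and not a), w0   [Box-rule on 1 via w0Rw0]
3. not (b or (not a or a)), w0   [and-rule on 2]
4. (not b implies c) and not a, w0   [and-rule on 2]
5. not b, w0   [neg-or-rule on 3]
6. not (not a or a), w0   [neg-or-rule on 3]
7. not b implies c, w0   [and-rule on 4]
8. not a, w0   [and-rule on 4]
9. a, w0   [neg-or-rule on 6]
Accessibility: w0Rw0
Branch closes: a and not a both at w0.
All branches of the tableau close; one closing branch shown above.

No, unsatisfiable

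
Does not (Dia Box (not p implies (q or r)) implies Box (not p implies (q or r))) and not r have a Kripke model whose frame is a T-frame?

1. not (Dia Box (not p implies (q or r)) implies Box (not p implies (q or r))) and not r, 0
2. not (Dia Box (not p implies (q or r)) implies Box (not p implies (q or r))), 0   [and-rule on 1]
3. not r, 0   [and-rule on 1]
4. Dia Box (not p implies (q or r)), 0   [neg-implies-rule on 2]
5. not Box (not p implies (q or r)), 0   [neg-implies-rule on 2]
6. Box (not p implies (q or r)), 1   [Dia-rule on 4: fresh world 1, 0R1]
7. not p implies (q or r), 1   [Box-rule on 6 via 1R1]
8. q or r, 1   [implies-rule on 7 (branches; this branch)]
9. r, 1   [or-rule on 8 (branches; this branch)]
10. not (not p implies (q or r)), 2   [neg-Box-rule on 5: fresh world 2, 0R2]
11. not p, 2   [neg-implies-rule on 10]
12. not (q or r), 2   [neg-implies-rule on 10]
13. not q, 2   [neg-or-rule on 12]
14. not r, 2   [neg-or-rule on 12]
Accessibility: 0R0, 0R1, 0R2, 1R1, 2R2

Yes, satisfiable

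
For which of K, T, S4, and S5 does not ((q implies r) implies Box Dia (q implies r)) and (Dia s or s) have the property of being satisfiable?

S4-tableau for the formula:
1. not ((q implies r) implies Box Dia (q implies r)) and (Dia s or s), w0
2. not ((q implies r) implies Box Dia (q implies r)), w0   [and-rule on 1]
3. Dia s or s, w0   [and-rule on 1]
4. q implies r, w0   [neg-implies-rule on 2]
5. not Box Dia (q implies r), w0   [neg-implies-rule on 2]
6. s, w0   [or-rule on 3 (branches; this branch)]
7. r, w0   [implies-rule on 4 (branches; this branch)]
8. not Dia (q implies r), w1   [neg-Box-rule on 5: fresh world w1, w0Rw1]
9. not (q implies r), w1   [neg-Dia-rule on 8 via w1Rw1]
10. q, w1   [neg-implies-rule on 9]
11. not r, w1   [neg-implies-rule on 9]
Accessibility: w0Rw0, w0Rw1, w1Rw1
Complete open branch: satisfiable in S4, hence also in K, T (this S4-model is also a K-model and a T-model).
S5-tableau for the formula:
1. not ((q implies r) implies Box Dia (q implies r)) and (Dia s or s), w0
2. not ((q implies r) implies Box Dia (q implies r)), w0   [and-rule on 1]
3. Dia s or s, w0   [and-rule on 1]
4. q implies r, w0   [neg-implies-rule on 2]
5. not Box Dia (q implies r), w0   [neg-implies-rule on 2]
6. s, w0   [or-rule on 3 (branches; this branch)]
7. r, w0   [implies-rule on 4 (branches; this branch)]
8. not Dia (q implies r), w1   [neg-Box-rule on 5: fresh world w1, w0Rw1]
9. not (q implies r), w0   [neg-Dia-rule on 8 via w1Rw0]
10. q, w0   [neg-implies-rule on 9]
11. not r, w0   [neg-implies-rule on 9]
Accessibility: w0Rw0, w0Rw1, w1Rw0, w1Rw1
Branch closes: r and not r both at w0.
Every branch closes (one shown): unsatisfiable in S5.

K, T, S4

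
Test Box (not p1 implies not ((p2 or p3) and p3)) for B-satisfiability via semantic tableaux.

Yes, satisfiable

1. Box (not p1 implies not ((p2 or p3) and p3)), w0
2. not p1 implies not ((p2 or p3) and p3), w0
3. not ((p2 or p3) and p3), w0
4. not p3, w0
Accessibility: w0Rw0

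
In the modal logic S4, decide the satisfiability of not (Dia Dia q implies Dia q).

No, unsatisfiable

1. not (Dia Dia q implies Dia q), u
2. Dia Dia q, u
3. not Dia q, u
4. not q, u
5. Dia q, v
6. not q, v
7. q, w
8. not q, w
Accessibility: uRu, uRv, uRw, vRv, vRw, wRw
Branch closes: q and not q both at w.
All branches of the tableau close; one closing branch shown above.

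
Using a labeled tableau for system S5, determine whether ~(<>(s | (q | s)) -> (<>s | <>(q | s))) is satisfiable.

Unsatisfiable

1. ~(<>(s | (q | s)) -> (<>s | <>(q | s))), 0
2. <>(s | (q | s)), 0   [~->-rule on 1]
3. ~(<>s | <>(q | s)), 0   [~->-rule on 1]
4. ~<>s, 0   [~|-rule on 3]
5. ~<>(q | s), 0   [~|-rule on 3]
6. ~s, 0   [~<>-rule on 4 via 0R0]
7. ~(q | s), 0   [~<>-rule on 5 via 0R0]
8. ~q, 0   [~|-rule on 7]
9. s | (q | s), 1   [<>-rule on 2: fresh world 1, 0R1]
10. ~s, 1   [~<>-rule on 4 via 0R1]
11. ~(q | s), 1   [~<>-rule on 5 via 0R1]
12. ~q, 1   [~|-rule on 11]
13. q | s, 1   [|-rule on 9 (branches; this branch)]
14. s, 1   [|-rule on 13 (branches; this branch)]
Accessibility: 0R0, 0R1, 1R0, 1R1
Branch closes: s and ~s both at 1.
(One branch shown.) All branches close.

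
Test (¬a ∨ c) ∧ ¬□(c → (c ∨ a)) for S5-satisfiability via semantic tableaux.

No, unsatisfiable

1. (¬a ∨ c) ∧ ¬□(c → (c ∨ a)), 0
2. ¬a ∨ c, 0   [∧-rule on 1]
3. ¬□(c → (c ∨ a)), 0   [∧-rule on 1]
4. c, 0   [∨-rule on 2 (branches; this branch)]
5. ¬(c → (c ∨ a)), 1   [¬□-rule on 3: fresh world 1, 0R1]
6. c, 1   [¬→-rule on 5]
7. ¬(c ∨ a), 1   [¬→-rule on 5]
8. ¬c, 1   [¬∨-rule on 7]
9. ¬a, 1   [¬∨-rule on 7]
Accessibility: 0R0, 0R1, 1R0, 1R1
Branch closes: c and ¬c both at 1.
(One branch shown.) All branches close.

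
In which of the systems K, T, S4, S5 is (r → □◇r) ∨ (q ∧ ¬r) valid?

S5-tableau for the negation ¬((r → □◇r) ∨ (q ∧ ¬r)):
1. ¬((r → □◇r) ∨ (q ∧ ¬r)), w0
2. ¬(r → □◇r), w0
3. ¬(q ∧ ¬r), w0
4. r, w0
5. ¬□◇r, w0
6. ¬◇r, w1
7. ¬r, w0
Accessibility: w0Rw0, w0Rw1, w1Rw0, w1Rw1
Branch closes: r and ¬r both at w0.
Every branch closes (one shown): valid in S5.
S4-tableau for the negation ¬((r → □◇r) ∨ (q ∧ ¬r)):
1. ¬((r → □◇r) ∨ (q ∧ ¬r)), w0
2. ¬(r → □◇r), w0
3. ¬(q ∧ ¬r), w0
4. r, w0
5. ¬□◇r, w0
6. ¬◇r, w1
7. ¬r, w1
Accessibility: w0Rw0, w0Rw1, w1Rw1
Complete open branch: countermodel on an S4-frame, so not valid in S4, nor in K, T (the same frame is also a K-frame and a T-frame).

S5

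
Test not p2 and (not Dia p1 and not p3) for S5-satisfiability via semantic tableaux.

Yes, satisfiable

1. not p2 and (not Dia p1 and not p3), 0
2. not p2, 0
3. not Dia p1 and not p3, 0
4. not Dia p1, 0
5. not p3, 0
6. not p1, 0
Accessibility: 0R0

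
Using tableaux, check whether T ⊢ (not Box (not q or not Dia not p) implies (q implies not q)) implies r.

Tableau for the negation not ((not Box (not q or not Dia not p) implies (q implies not q)) implies r):
1. not ((not Box (not q or not Dia not p) implies (q implies not q)) implies r), u
2. not Box (not q or not Dia not p) implies (q implies not q), u   [neg-implies-rule on 1]
3. not r, u   [neg-implies-rule on 1]
4. q implies not q, u   [implies-rule on 2 (branches; this branch)]
5. not q, u   [implies-rule on 4 (branches; this branch)]
Accessibility: uRu
The negation has an open branch (countermodel exists).

Not valid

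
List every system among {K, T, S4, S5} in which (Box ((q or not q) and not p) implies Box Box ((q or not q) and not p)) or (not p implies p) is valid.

S4-tableau for the negation not ((Box ((q or not q) and not p) implies Box Box ((q or not q) and not p)) or (not p implies p)):
1. not ((Box ((q or not q) and not p) implies Box Box ((q or not q) and not p)) or (not p implies p)), w0
2. not (Box ((q or not q) and not p) implies Box Box ((q or not q) and not p)), w0
3. not (not p implies p), w0
4. Box ((q or not q) and not p), w0
5. not Box Box ((q or not q) and not p), w0
6. not p, w0
7. (q or not q) and not p, w0
8. q or not q, w0
9. not q, w0
10. not Box ((q or not q) and not p), w1
11. (q or not q) and not p, w1
12. q or not q, w1
13. not p, w1
14. not q, w1
15. not ((q or not q) and not p), w2
16. (q or not q) and not p, w2
17. q or not q, w2
18. not p, w2
19. not (q or not q), w2
20. not q, w2
21. q, w2
Accessibility: w0Rw0, w0Rw1, w0Rw2, w1Rw1, w1Rw2, w2Rw2
Branch closes: q and not q both at w2.
Every branch closes (one shown): valid in S4, hence also in S5 (every theorem of S4 is a theorem of S5).
T-tableau for the negation not ((Box ((q or not q) and not p) implies Box Box ((q or not q) and not p)) or (not p implies p)):
1. not ((Box ((q or not q) and not p) implies Box Box ((q or not q) and not p)) or (not p implies p)), w0
2. not (Box ((q or not q) and not p) implies Box Box ((q or not q) and not p)), w0
3. not (not p implies p), w0
4. Box ((q or not q) and not p), w0
5. not Box Box ((q or not q) and not p), w0
6. not p, w0
7. (q or not q) and not p, w0
8. q or not q, w0
9. not q, w0
10. not Box ((q or not q) and not p), w1
11. (q or not q) and not p, w1
12. q or not q, w1
13. not p, w1
14. not q, w1
15. not ((q or not q) and not p), w2
16. p, w2
Accessibility: w0Rw0, w0Rw1, w1Rw1, w1Rw2, w2Rw2
Complete open branch: countermodel on a T-frame, so not valid in T, nor in K (the same frame is also a K-frame).

S4, S5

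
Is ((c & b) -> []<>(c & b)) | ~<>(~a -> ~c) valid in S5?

Yes, valid

Tableau for the negation ~(((c & b) -> []<>(c & b)) | ~<>(~a -> ~c)):
1. ~(((c & b) -> []<>(c & b)) | ~<>(~a -> ~c)), w0
2. ~((c & b) -> []<>(c & b)), w0
3. <>(~a -> ~c), w0
4. c & b, w0
5. ~[]<>(c & b), w0
6. c, w0
7. b, w0
8. ~a -> ~c, w1
9. ~c, w1
10. ~<>(c & b), w2
11. ~(c & b), w0
12. ~(c & b), w1
13. ~(c & b), w2
14. ~b, w0
Accessibility: w0Rw0, w0Rw1, w0Rw2, w1Rw0, w1Rw1, w1Rw2, w2Rw0, w2Rw1, w2Rw2
Branch closes: b and ~b both at w0.
All branches of the negation close; one closing branch shown above.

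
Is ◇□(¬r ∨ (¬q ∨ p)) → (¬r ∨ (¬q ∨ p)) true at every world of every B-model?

Valid

Tableau for the negation ¬(◇□(¬r ∨ (¬q ∨ p)) → (¬r ∨ (¬q ∨ p))):
1. ¬(◇□(¬r ∨ (¬q ∨ p)) → (¬r ∨ (¬q ∨ p))), 0
2. ◇□(¬r ∨ (¬q ∨ p)), 0
3. ¬(¬r ∨ (¬q ∨ p)), 0
4. r, 0
5. ¬(¬q ∨ p), 0
6. q, 0
7. ¬p, 0
8. □(¬r ∨ (¬q ∨ p)), 1
9. ¬r ∨ (¬q ∨ p), 0
10. ¬r ∨ (¬q ∨ p), 1
11. ¬q ∨ p, 0
12. ¬q ∨ p, 1
13. p, 0
Accessibility: 0R0, 0R1, 1R0, 1R1
Branch closes: p and ¬p both at 0.
All branches of the negation close; one closing branch shown above.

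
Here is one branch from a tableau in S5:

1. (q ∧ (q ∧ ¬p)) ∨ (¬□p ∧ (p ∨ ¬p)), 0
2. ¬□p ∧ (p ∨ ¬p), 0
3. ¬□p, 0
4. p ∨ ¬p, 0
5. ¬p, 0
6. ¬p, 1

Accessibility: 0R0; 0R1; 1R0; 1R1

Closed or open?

Not closed

No atom appears with both signs at the same world.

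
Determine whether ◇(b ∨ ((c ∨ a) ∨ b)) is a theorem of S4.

Tableau for the negation ¬◇(b ∨ ((c ∨ a) ∨ b)):
1. ¬◇(b ∨ ((c ∨ a) ∨ b)), 0
2. ¬(b ∨ ((c ∨ a) ∨ b)), 0
3. ¬b, 0
4. ¬((c ∨ a) ∨ b), 0
5. ¬(c ∨ a), 0
6. ¬c, 0
7. ¬a, 0
Accessibility: 0R0
The negation has an open branch (countermodel exists).

Invalid (countermodel exists)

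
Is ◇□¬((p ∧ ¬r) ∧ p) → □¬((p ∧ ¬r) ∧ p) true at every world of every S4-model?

Invalid (countermodel exists)

Tableau for the negation ¬(◇□¬((p ∧ ¬r) ∧ p) → □¬((p ∧ ¬r) ∧ p)):
1. ¬(◇□¬((p ∧ ¬r) ∧ p) → □¬((p ∧ ¬r) ∧ p)), 0
2. ◇□¬((p ∧ ¬r) ∧ p), 0   [¬→-rule on 1]
3. ¬□¬((p ∧ ¬r) ∧ p), 0   [¬→-rule on 1]
4. □¬((p ∧ ¬r) ∧ p), 1   [◇-rule on 2: fresh world 1, 0R1]
5. ¬((p ∧ ¬r) ∧ p), 1   [□-rule on 4 via 1R1]
6. ¬p, 1   [¬∧-rule on 5 (branches; this branch)]
7. (p ∧ ¬r) ∧ p, 2   [¬□-rule on 3: fresh world 2, 0R2]
8. p ∧ ¬r, 2   [∧-rule on 7]
9. p, 2   [∧-rule on 7]
10. ¬r, 2   [∧-rule on 8]
Accessibility: 0R0, 0R1, 0R2, 1R1, 2R2
The negation has an open branch (countermodel exists).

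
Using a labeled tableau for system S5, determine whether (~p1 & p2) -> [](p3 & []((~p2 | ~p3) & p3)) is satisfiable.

1. (~p1 & p2) -> [](p3 & []((~p2 | ~p3) & p3)), 0
2. [](p3 & []((~p2 | ~p3) & p3)), 0
3. p3 & []((~p2 | ~p3) & p3), 0
4. p3, 0
5. []((~p2 | ~p3) & p3), 0
6. (~p2 | ~p3) & p3, 0
7. ~p2 | ~p3, 0
8. ~p2, 0
Accessibility: 0R0

Satisfiable (open branch found)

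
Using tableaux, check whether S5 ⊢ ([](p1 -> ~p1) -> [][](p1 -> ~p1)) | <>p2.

Valid

Tableau for the negation ~(([](p1 -> ~p1) -> [][](p1 -> ~p1)) | <>p2):
1. ~(([](p1 -> ~p1) -> [][](p1 -> ~p1)) | <>p2), 0
2. ~([](p1 -> ~p1) -> [][](p1 -> ~p1)), 0
3. ~<>p2, 0
4. [](p1 -> ~p1), 0
5. ~[][](p1 -> ~p1), 0
6. ~p2, 0
7. p1 -> ~p1, 0
8. ~p1, 0
9. ~[](p1 -> ~p1), 1
10. ~p2, 1
11. p1 -> ~p1, 1
12. ~p1, 1
13. ~(p1 -> ~p1), 2
14. p1, 2
15. ~p2, 2
16. p1 -> ~p1, 2
17. ~p1, 2
Accessibility: 0R0, 0R1, 0R2, 1R0, 1R1, 1R2, 2R0, 2R1, 2R2
Branch closes: p1 and ~p1 both at 2.
Every branch of the negation's tableau closes; the branch above is one of them.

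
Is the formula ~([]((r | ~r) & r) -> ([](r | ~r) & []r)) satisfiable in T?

1. ~([]((r | ~r) & r) -> ([](r | ~r) & []r)), u
2. []((r | ~r) & r), u
3. ~([](r | ~r) & []r), u
4. (r | ~r) & r, u
5. r | ~r, u
6. r, u
7. ~[]r, u
8. ~r, v
9. (r | ~r) & r, v
10. r | ~r, v
11. r, v
Accessibility: uRu, uRv, vRv
Branch closes: r and ~r both at v.
(One branch shown.) All branches close.

No, unsatisfiable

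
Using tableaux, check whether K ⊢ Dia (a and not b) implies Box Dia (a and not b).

Invalid (countermodel exists)

Tableau for the negation not (Dia (a and not b) implies Box Dia (a and not b)):
1. not (Dia (a and not b) implies Box Dia (a and not b)), u
2. Dia (a and not b), u   [neg-implies-rule on 1]
3. not Box Dia (a and not b), u   [neg-implies-rule on 1]
4. a and not b, v   [Dia-rule on 2: fresh world v, uRv]
5. a, v   [and-rule on 4]
6. not b, v   [and-rule on 4]
7. not Dia (a and not b), w   [neg-Box-rule on 3: fresh world w, uRw]
Accessibility: uRv, uRw
The negation has an open branch (countermodel exists).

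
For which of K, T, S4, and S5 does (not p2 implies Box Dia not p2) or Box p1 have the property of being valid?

S4-tableau for the negation not ((not p2 implies Box Dia not p2) or Box p1):
1. not ((not p2 implies Box Dia not p2) or Box p1), 0
2. not (not p2 implies Box Dia not p2), 0   [neg-or-rule on 1]
3. not Box p1, 0   [neg-or-rule on 1]
4. not p2, 0   [neg-implies-rule on 2]
5. not Box Dia not p2, 0   [neg-implies-rule on 2]
6. not p1, 1   [neg-Box-rule on 3: fresh world 1, 0R1]
7. not Dia not p2, 2   [neg-Box-rule on 5: fresh world 2, 0R2]
8. p2, 2   [neg-Dia-rule on 7 via 2R2]
Accessibility: 0R0, 0R1, 0R2, 1R1, 2R2
Complete open branch: countermodel on an S4-frame, so not valid in S4, nor in K, T (the same frame is also a K-frame and a T-frame).
S5-tableau for the negation not ((not p2 implies Box Dia not p2) or Box p1):
1. not ((not p2 implies Box Dia not p2) or Box p1), 0
2. not (not p2 implies Box Dia not p2), 0   [neg-or-rule on 1]
3. not Box p1, 0   [neg-or-rule on 1]
4. not p2, 0   [neg-implies-rule on 2]
5. not Box Dia not p2, 0   [neg-implies-rule on 2]
6. not p1, 1   [neg-Box-rule on 3: fresh world 1, 0R1]
7. not Dia not p2, 2   [neg-Box-rule on 5: fresh world 2, 0R2]
8. p2, 0   [neg-Dia-rule on 7 via 2R0]
Accessibility: 0R0, 0R1, 0R2, 1R0, 1R1, 1R2, 2R0, 2R1, 2R2
Branch closes: p2 and not p2 both at 0.
Every branch closes (one shown): valid in S5.

S5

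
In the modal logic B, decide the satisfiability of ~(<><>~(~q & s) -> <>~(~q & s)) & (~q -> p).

1. ~(<><>~(~q & s) -> <>~(~q & s)) & (~q -> p), 0
2. ~(<><>~(~q & s) -> <>~(~q & s)), 0
3. ~q -> p, 0
4. <><>~(~q & s), 0
5. ~<>~(~q & s), 0
6. ~q & s, 0
7. ~q, 0
8. s, 0
9. p, 0
10. <>~(~q & s), 1
11. ~q & s, 1
12. ~q, 1
13. s, 1
14. ~(~q & s), 2
15. ~s, 2
Accessibility: 0R0, 0R1, 1R0, 1R1, 1R2, 2R1, 2R2

Yes, satisfiable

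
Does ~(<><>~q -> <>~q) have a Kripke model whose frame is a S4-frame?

1. ~(<><>~q -> <>~q), 0
2. <><>~q, 0
3. ~<>~q, 0
4. q, 0
5. <>~q, 1
6. q, 1
7. ~q, 2
8. q, 2
Accessibility: 0R0, 0R1, 0R2, 1R1, 1R2, 2R2
Branch closes: q and ~q both at 2.
All branches of the tableau close; one closing branch shown above.

Unsatisfiable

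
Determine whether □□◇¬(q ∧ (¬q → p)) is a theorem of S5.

No, not valid

Tableau for the negation ¬□□◇¬(q ∧ (¬q → p)):
1. ¬□□◇¬(q ∧ (¬q → p)), w0
2. ¬□◇¬(q ∧ (¬q → p)), w1   [¬□-rule on 1: fresh world w1, w0Rw1]
3. ¬◇¬(q ∧ (¬q → p)), w2   [¬□-rule on 2: fresh world w2, w1Rw2]
4. q ∧ (¬q → p), w0   [¬◇-rule on 3 via w2Rw0]
5. q, w0   [∧-rule on 4]
6. ¬q → p, w0   [∧-rule on 4]
7. q ∧ (¬q → p), w1   [¬◇-rule on 3 via w2Rw1]
8. q, w1   [∧-rule on 7]
9. ¬q → p, w1   [∧-rule on 7]
10. q ∧ (¬q → p), w2   [¬◇-rule on 3 via w2Rw2]
11. q, w2   [∧-rule on 10]
12. ¬q → p, w2   [∧-rule on 10]
13. p, w0   [→-rule on 6 (branches; this branch)]
14. p, w1   [→-rule on 9 (branches; this branch)]
15. p, w2   [→-rule on 12 (branches; this branch)]
Accessibility: w0Rw0, w0Rw1, w0Rw2, w1Rw0, w1Rw1, w1Rw2, w2Rw0, w2Rw1, w2Rw2
The negation has an open branch (countermodel exists).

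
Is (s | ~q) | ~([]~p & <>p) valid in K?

Tableau for the negation ~((s | ~q) | ~([]~p & <>p)):
1. ~((s | ~q) | ~([]~p & <>p)), 0
2. ~(s | ~q), 0   [~|-rule on 1]
3. []~p & <>p, 0   [~|-rule on 1]
4. ~s, 0   [~|-rule on 2]
5. q, 0   [~|-rule on 2]
6. []~p, 0   [&-rule on 3]
7. <>p, 0   [&-rule on 3]
8. p, 1   [<>-rule on 7: fresh world 1, 0R1]
9. ~p, 1   [[]-rule on 6 via 0R1]
Accessibility: 0R1
Branch closes: p and ~p both at 1.
All branches of the negation close; one closing branch shown above.

Valid in K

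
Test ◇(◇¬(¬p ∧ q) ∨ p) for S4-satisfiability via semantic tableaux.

1. ◇(◇¬(¬p ∧ q) ∨ p), u
2. ◇¬(¬p ∧ q) ∨ p, v
3. p, v
Accessibility: uRu, uRv, vRv

Satisfiable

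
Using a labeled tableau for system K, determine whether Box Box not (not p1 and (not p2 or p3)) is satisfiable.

Satisfiable

1. Box Box not (not p1 and (not p2 or p3)), u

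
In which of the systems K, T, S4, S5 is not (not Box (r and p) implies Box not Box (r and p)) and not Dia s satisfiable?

S4-tableau for the formula:
1. not (not Box (r and p) implies Box not Box (r and p)) and not Dia s, 0
2. not (not Box (r and p) implies Box not Box (r and p)), 0   [and-rule on 1]
3. not Dia s, 0   [and-rule on 1]
4. not Box (r and p), 0   [neg-implies-rule on 2]
5. not Box not Box (r and p), 0   [neg-implies-rule on 2]
6. not s, 0   [neg-Dia-rule on 3 via 0R0]
7. not (r and p), 1   [neg-Box-rule on 4: fresh world 1, 0R1]
8. not s, 1   [neg-Dia-rule on 3 via 0R1]
9. not p, 1   [neg-and-rule on 7 (branches; this branch)]
10. Box (r and p), 2   [neg-Box-rule on 5: fresh world 2, 0R2]
11. not s, 2   [neg-Dia-rule on 3 via 0R2]
12. r and p, 2   [Box-rule on 10 via 2R2]
13. r, 2   [and-rule on 12]
14. p, 2   [and-rule on 12]
Accessibility: 0R0, 0R1, 0R2, 1R1, 2R2
Complete open branch: satisfiable in S4, hence also in K, T (this S4-model is also a K-model and a T-model).
S5-tableau for the formula:
1. not (not Box (r and p) implies Box not Box (r and p)) and not Dia s, 0
2. not (not Box (r and p) implies Box not Box (r and p)), 0   [and-rule on 1]
3. not Dia s, 0   [and-rule on 1]
4. not Box (r and p), 0   [neg-implies-rule on 2]
5. not Box not Box (r and p), 0   [neg-implies-rule on 2]
6. not s, 0   [neg-Dia-rule on 3 via 0R0]
7. not (r and p), 1   [neg-Box-rule on 4: fresh world 1, 0R1]
8. not s, 1   [neg-Dia-rule on 3 via 0R1]
9. not p, 1   [neg-and-rule on 7 (branches; this branch)]
10. Box (r and p), 2   [neg-Box-rule on 5: fresh world 2, 0R2]
11. not s, 2   [neg-Dia-rule on 3 via 0R2]
12. r and p, 0   [Box-rule on 10 via 2R0]
13. r, 0   [and-rule on 12]
14. p, 0   [and-rule on 12]
15. r and p, 1   [Box-rule on 10 via 2R1]
16. r, 1   [and-rule on 15]
17. p, 1   [and-rule on 15]
Accessibility: 0R0, 0R1, 0R2, 1R0, 1R1, 1R2, 2R0, 2R1, 2R2
Branch closes: p and not p both at 1.
Every branch closes (one shown): unsatisfiable in S5.

K, T, S4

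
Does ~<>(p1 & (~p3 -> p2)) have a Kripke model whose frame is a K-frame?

1. ~<>(p1 & (~p3 -> p2)), u

Satisfiable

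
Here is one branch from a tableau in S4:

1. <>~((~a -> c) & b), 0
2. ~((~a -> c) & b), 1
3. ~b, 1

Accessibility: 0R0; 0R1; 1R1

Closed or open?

Open

There is no literal clash: for every atom and world, at most one sign appears.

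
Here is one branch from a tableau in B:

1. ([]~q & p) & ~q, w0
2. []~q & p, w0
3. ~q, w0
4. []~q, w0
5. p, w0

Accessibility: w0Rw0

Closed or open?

There is no literal clash: for every atom and world, at most one sign appears.

Open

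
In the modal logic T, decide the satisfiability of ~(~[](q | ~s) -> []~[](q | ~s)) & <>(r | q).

Satisfiable (open branch found)

1. ~(~[](q | ~s) -> []~[](q | ~s)) & <>(r | q), u
2. ~(~[](q | ~s) -> []~[](q | ~s)), u   [&-rule on 1]
3. <>(r | q), u   [&-rule on 1]
4. ~[](q | ~s), u   [~->-rule on 2]
5. ~[]~[](q | ~s), u   [~->-rule on 2]
6. r | q, v   [<>-rule on 3: fresh world v, uRv]
7. q, v   [|-rule on 6 (branches; this branch)]
8. ~(q | ~s), w   [~[]-rule on 4: fresh world w, uRw]
9. ~q, w   [~|-rule on 8]
10. s, w   [~|-rule on 8]
11. [](q | ~s), x   [~[]-rule on 5: fresh world x, uRx]
12. q | ~s, x   [[]-rule on 11 via xRx]
13. ~s, x   [|-rule on 12 (branches; this branch)]
Accessibility: uRu, uRv, uRw, uRx, vRv, wRw, xRx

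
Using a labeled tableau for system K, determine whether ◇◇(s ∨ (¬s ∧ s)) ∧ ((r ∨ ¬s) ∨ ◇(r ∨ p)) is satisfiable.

1. ◇◇(s ∨ (¬s ∧ s)) ∧ ((r ∨ ¬s) ∨ ◇(r ∨ p)), u
2. ◇◇(s ∨ (¬s ∧ s)), u
3. (r ∨ ¬s) ∨ ◇(r ∨ p), u
4. ◇(r ∨ p), u
5. ◇(s ∨ (¬s ∧ s)), v
6. r ∨ p, w
7. p, w
8. s ∨ (¬s ∧ s), x
9. s, x
Accessibility: uRv, uRw, vRx

Satisfiable (open branch found)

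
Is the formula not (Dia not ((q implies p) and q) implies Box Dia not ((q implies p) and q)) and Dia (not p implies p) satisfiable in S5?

No, unsatisfiable

1. not (Dia not ((q implies p) and q) implies Box Dia not ((q implies p) and q)) and Dia (not p implies p), w0
2. not (Dia not ((q implies p) and q) implies Box Dia not ((q implies p) and q)), w0
3. Dia (not p implies p), w0
4. Dia not ((q implies p) and q), w0
5. not Box Dia not ((q implies p) and q), w0
6. not p implies p, w1
7. p, w1
8. not ((q implies p) and q), w2
9. not (q implies p), w2
10. q, w2
11. not p, w2
12. not Dia not ((q implies p) and q), w3
13. (q implies p) and q, w0
14. q implies p, w0
15. q, w0
16. (q implies p) and q, w1
17. q implies p, w1
18. q, w1
19. (q implies p) and q, w2
20. q implies p, w2
21. (q implies p) and q, w3
22. q implies p, w3
23. q, w3
24. p, w0
25. p, w2
Accessibility: w0Rw0, w0Rw1, w0Rw2, w0Rw3, w1Rw0, w1Rw1, w1Rw2, w1Rw3, w2Rw0, w2Rw1, w2Rw2, w2Rw3, w3Rw0, w3Rw1, w3Rw2, w3Rw3
Branch closes: p and not p both at w2.
All branches of the tableau close; one closing branch shown above.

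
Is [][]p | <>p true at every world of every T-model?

Tableau for the negation ~([][]p | <>p):
1. ~([][]p | <>p), u
2. ~[][]p, u   [~|-rule on 1]
3. ~<>p, u   [~|-rule on 1]
4. ~p, u   [~<>-rule on 3 via uRu]
5. ~[]p, v   [~[]-rule on 2: fresh world v, uRv]
6. ~p, v   [~<>-rule on 3 via uRv]
7. ~p, w   [~[]-rule on 5: fresh world w, vRw]
Accessibility: uRu, uRv, vRv, vRw, wRw
The negation has an open branch (countermodel exists).

Invalid (countermodel exists)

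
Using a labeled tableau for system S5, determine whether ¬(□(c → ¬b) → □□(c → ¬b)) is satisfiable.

1. ¬(□(c → ¬b) → □□(c → ¬b)), 0
2. □(c → ¬b), 0
3. ¬□□(c → ¬b), 0
4. c → ¬b, 0
5. ¬b, 0
6. ¬□(c → ¬b), 1
7. c → ¬b, 1
8. ¬b, 1
9. ¬(c → ¬b), 2
10. c, 2
11. b, 2
12. c → ¬b, 2
13. ¬b, 2
Accessibility: 0R0, 0R1, 0R2, 1R0, 1R1, 1R2, 2R0, 2R1, 2R2
Branch closes: b and ¬b both at 2.
(One branch shown.) All branches close.

Unsatisfiable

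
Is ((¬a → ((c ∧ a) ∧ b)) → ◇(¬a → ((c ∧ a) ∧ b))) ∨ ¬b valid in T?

Tableau for the negation ¬(((¬a → ((c ∧ a) ∧ b)) → ◇(¬a → ((c ∧ a) ∧ b))) ∨ ¬b):
1. ¬(((¬a → ((c ∧ a) ∧ b)) → ◇(¬a → ((c ∧ a) ∧ b))) ∨ ¬b), w0
2. ¬((¬a → ((c ∧ a) ∧ b)) → ◇(¬a → ((c ∧ a) ∧ b))), w0
3. b, w0
4. ¬a → ((c ∧ a) ∧ b), w0
5. ¬◇(¬a → ((c ∧ a) ∧ b)), w0
6. ¬(¬a → ((c ∧ a) ∧ b)), w0
7. ¬a, w0
8. ¬((c ∧ a) ∧ b), w0
9. (c ∧ a) ∧ b, w0
10. c ∧ a, w0
11. c, w0
12. a, w0
Accessibility: w0Rw0
Branch closes: a and ¬a both at w0.
Every branch of the negation's tableau closes; the branch above is one of them.

Yes, valid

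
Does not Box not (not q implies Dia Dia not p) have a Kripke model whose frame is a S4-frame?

Satisfiable (open branch found)

1. not Box not (not q implies Dia Dia not p), u
2. not q implies Dia Dia not p, v
3. Dia Dia not p, v
4. Dia not p, w
5. not p, x
Accessibility: uRu, uRv, uRw, uRx, vRv, vRw, vRx, wRw, wRx, xRx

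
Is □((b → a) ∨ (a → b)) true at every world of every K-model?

Yes, valid

Tableau for the negation ¬□((b → a) ∨ (a → b)):
1. ¬□((b → a) ∨ (a → b)), w0
2. ¬((b → a) ∨ (a → b)), w1
3. ¬(b → a), w1
4. ¬(a → b), w1
5. b, w1
6. ¬a, w1
7. a, w1
8. ¬b, w1
Accessibility: w0Rw1
Branch closes: a and ¬a both at w1.
Every branch of the negation's tableau closes; the branch above is one of them.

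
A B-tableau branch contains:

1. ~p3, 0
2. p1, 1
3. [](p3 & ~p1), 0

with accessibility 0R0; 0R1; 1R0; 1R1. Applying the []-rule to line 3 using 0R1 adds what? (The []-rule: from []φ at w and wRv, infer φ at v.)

p3 & ~p1, 1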